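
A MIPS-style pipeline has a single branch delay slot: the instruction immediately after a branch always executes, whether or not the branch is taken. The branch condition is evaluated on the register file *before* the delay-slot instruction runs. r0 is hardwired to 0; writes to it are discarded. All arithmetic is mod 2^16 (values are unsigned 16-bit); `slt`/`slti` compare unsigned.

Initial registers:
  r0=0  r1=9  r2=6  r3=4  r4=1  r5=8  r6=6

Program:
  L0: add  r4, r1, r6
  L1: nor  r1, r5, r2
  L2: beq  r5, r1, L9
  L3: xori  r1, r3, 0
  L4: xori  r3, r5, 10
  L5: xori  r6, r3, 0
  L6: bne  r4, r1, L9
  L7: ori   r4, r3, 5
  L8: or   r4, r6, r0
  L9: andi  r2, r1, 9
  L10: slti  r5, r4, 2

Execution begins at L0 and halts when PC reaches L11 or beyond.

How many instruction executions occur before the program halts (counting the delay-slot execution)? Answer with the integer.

  step pc=0: add  r4, r1, r6  regs=(0,9,6,4,15,8,6)
  step pc=1: nor  r1, r5, r2  regs=(0,65521,6,4,15,8,6)
  step pc=2: beq  r5, r1, L9  cond=F  regs=(0,65521,6,4,15,8,6)
  step pc=3: xori  r1, r3, 0  regs=(0,4,6,4,15,8,6)
  step pc=4: xori  r3, r5, 10  regs=(0,4,6,2,15,8,6)
  step pc=5: xori  r6, r3, 0  regs=(0,4,6,2,15,8,2)
  step pc=6: bne  r4, r1, L9  cond=T  regs=(0,4,6,2,15,8,2)
  step pc=7: ori   r4, r3, 5  regs=(0,4,6,2,7,8,2)
  step pc=9: andi  r2, r1, 9  regs=(0,4,0,2,7,8,2)
  step pc=10: slti  r5, r4, 2  regs=(0,4,0,2,7,0,2)

10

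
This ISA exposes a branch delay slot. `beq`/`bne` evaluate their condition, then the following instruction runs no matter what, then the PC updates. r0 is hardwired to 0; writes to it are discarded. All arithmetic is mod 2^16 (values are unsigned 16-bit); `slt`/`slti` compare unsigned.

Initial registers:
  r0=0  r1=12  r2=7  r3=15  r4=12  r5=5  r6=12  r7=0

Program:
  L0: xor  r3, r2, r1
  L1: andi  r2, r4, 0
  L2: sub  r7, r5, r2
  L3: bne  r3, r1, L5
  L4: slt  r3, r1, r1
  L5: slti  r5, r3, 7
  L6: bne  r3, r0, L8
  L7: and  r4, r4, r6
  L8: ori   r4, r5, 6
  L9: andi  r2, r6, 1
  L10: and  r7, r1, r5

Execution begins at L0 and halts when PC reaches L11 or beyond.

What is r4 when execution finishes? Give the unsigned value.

7

  step pc=0: xor  r3, r2, r1  regs=(0,12,7,11,12,5,12,0)
  step pc=1: andi  r2, r4, 0  regs=(0,12,0,11,12,5,12,0)
  step pc=2: sub  r7, r5, r2  regs=(0,12,0,11,12,5,12,5)
  step pc=3: bne  r3, r1, L5  cond=T  regs=(0,12,0,11,12,5,12,5)
  step pc=4: slt  r3, r1, r1  regs=(0,12,0,0,12,5,12,5)
  step pc=5: slti  r5, r3, 7  regs=(0,12,0,0,12,1,12,5)
  step pc=6: bne  r3, r0, L8  cond=F  regs=(0,12,0,0,12,1,12,5)
  step pc=7: and  r4, r4, r6  regs=(0,12,0,0,12,1,12,5)
  step pc=8: ori   r4, r5, 6  regs=(0,12,0,0,7,1,12,5)
  step pc=9: andi  r2, r6, 1  regs=(0,12,0,0,7,1,12,5)
  step pc=10: and  r7, r1, r5  regs=(0,12,0,0,7,1,12,0)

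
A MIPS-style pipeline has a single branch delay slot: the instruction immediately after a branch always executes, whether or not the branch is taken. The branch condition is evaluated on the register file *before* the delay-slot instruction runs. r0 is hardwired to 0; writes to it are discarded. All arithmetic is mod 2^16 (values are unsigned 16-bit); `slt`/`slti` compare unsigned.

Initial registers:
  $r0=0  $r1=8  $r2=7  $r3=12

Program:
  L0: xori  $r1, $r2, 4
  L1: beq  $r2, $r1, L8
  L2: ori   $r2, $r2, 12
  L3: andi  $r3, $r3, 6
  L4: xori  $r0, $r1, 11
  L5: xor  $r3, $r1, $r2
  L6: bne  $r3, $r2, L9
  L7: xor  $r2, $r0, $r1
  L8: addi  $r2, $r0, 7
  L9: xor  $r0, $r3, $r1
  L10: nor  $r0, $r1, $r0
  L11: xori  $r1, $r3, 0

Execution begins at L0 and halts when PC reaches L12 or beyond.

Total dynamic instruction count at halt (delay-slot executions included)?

11

#0 xori  $r1, $r2, 4 ; 0/3/7/12
#1 beq  $r2, $r1, L8 ; 0/3/7/12 ; →fallthru
#2 ori   $r2, $r2, 12 ; 0/3/15/12
#3 andi  $r3, $r3, 6 ; 0/3/15/4
#4 xori  $r0, $r1, 11 ; 0/3/15/4
#5 xor  $r3, $r1, $r2 ; 0/3/15/12
#6 bne  $r3, $r2, L9 ; 0/3/15/12 ; →target
#7 xor  $r2, $r0, $r1 ; 0/3/3/12
#9 xor  $r0, $r3, $r1 ; 0/3/3/12
#10 nor  $r0, $r1, $r0 ; 0/3/3/12
#11 xori  $r1, $r3, 0 ; 0/12/3/12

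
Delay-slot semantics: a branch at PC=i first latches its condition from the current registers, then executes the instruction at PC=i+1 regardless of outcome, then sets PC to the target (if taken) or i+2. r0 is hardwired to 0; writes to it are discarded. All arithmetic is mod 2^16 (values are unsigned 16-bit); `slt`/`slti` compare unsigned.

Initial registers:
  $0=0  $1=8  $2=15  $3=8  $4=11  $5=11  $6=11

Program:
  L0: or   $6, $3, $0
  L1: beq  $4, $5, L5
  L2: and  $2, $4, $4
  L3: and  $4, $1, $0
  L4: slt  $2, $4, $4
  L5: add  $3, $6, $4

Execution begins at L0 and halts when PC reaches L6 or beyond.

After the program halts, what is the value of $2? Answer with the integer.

11

#0 or   $6, $3, $0 ; 0/8/15/8/11/11/8
#1 beq  $4, $5, L5 ; 0/8/15/8/11/11/8 ; →target
#2 and  $2, $4, $4 ; 0/8/11/8/11/11/8
#5 add  $3, $6, $4 ; 0/8/11/19/11/11/8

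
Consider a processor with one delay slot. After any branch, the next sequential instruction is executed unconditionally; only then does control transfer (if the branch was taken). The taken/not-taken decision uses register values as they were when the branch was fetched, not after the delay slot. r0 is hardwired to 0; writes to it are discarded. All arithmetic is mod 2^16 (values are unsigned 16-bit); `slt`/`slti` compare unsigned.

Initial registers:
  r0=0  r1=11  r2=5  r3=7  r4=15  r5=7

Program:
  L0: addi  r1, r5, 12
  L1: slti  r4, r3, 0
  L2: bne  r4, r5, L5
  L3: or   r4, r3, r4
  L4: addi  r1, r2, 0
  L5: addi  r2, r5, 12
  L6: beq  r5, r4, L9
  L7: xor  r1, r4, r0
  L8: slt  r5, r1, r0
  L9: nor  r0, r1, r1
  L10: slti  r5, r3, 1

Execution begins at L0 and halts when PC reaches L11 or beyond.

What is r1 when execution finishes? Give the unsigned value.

7

  step pc=0: addi  r1, r5, 12  regs=(0,19,5,7,15,7)
  step pc=1: slti  r4, r3, 0  regs=(0,19,5,7,0,7)
  step pc=2: bne  r4, r5, L5  cond=T  regs=(0,19,5,7,0,7)
  step pc=3: or   r4, r3, r4  regs=(0,19,5,7,7,7)
  step pc=5: addi  r2, r5, 12  regs=(0,19,19,7,7,7)
  step pc=6: beq  r5, r4, L9  cond=T  regs=(0,19,19,7,7,7)
  step pc=7: xor  r1, r4, r0  regs=(0,7,19,7,7,7)
  step pc=9: nor  r0, r1, r1  regs=(0,7,19,7,7,7)
  step pc=10: slti  r5, r3, 1  regs=(0,7,19,7,7,0)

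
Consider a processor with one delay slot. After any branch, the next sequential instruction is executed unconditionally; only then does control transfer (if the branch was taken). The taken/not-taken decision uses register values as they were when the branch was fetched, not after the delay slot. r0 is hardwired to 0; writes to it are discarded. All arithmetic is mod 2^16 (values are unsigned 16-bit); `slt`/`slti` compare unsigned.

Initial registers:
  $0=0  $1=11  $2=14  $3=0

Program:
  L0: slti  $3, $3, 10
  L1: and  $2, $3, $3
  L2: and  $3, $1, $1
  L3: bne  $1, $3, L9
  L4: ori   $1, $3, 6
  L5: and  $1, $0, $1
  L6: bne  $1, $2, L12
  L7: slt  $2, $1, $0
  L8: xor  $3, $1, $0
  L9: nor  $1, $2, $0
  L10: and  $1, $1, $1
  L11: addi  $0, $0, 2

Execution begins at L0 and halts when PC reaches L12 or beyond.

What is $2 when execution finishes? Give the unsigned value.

0

#0 slti  $3, $3, 10 ; 0/11/14/1
#1 and  $2, $3, $3 ; 0/11/1/1
#2 and  $3, $1, $1 ; 0/11/1/11
#3 bne  $1, $3, L9 ; 0/11/1/11 ; →fallthru
#4 ori   $1, $3, 6 ; 0/15/1/11
#5 and  $1, $0, $1 ; 0/0/1/11
#6 bne  $1, $2, L12 ; 0/0/1/11 ; →target
#7 slt  $2, $1, $0 ; 0/0/0/11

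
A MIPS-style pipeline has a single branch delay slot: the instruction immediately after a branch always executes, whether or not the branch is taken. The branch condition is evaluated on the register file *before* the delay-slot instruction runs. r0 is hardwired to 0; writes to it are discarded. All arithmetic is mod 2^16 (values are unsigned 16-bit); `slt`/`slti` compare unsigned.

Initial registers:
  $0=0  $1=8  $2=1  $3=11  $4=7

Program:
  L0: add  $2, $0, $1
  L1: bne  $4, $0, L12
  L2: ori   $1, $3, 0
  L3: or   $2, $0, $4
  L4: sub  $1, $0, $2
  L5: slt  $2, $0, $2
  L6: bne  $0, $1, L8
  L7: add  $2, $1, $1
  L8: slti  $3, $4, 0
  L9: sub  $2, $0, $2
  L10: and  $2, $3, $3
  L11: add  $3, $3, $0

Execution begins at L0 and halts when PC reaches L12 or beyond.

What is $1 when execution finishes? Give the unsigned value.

#0 add  $2, $0, $1 ; 0/8/8/11/7
#1 bne  $4, $0, L12 ; 0/8/8/11/7 ; →target
#2 ori   $1, $3, 0 ; 0/11/8/11/7

11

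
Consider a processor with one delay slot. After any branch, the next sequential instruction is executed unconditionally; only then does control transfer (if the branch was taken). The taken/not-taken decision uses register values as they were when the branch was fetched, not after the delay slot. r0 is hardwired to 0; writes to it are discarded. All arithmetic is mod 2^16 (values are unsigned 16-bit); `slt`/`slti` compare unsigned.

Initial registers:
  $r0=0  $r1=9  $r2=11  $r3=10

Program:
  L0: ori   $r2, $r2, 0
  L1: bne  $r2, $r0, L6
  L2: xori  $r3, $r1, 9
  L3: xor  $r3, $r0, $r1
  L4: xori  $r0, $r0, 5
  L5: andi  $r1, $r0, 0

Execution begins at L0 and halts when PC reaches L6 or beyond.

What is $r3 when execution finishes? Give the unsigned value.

  step pc=0: ori   $r2, $r2, 0  regs=(0,9,11,10)
  step pc=1: bne  $r2, $r0, L6  cond=T  regs=(0,9,11,10)
  step pc=2: xori  $r3, $r1, 9  regs=(0,9,11,0)

0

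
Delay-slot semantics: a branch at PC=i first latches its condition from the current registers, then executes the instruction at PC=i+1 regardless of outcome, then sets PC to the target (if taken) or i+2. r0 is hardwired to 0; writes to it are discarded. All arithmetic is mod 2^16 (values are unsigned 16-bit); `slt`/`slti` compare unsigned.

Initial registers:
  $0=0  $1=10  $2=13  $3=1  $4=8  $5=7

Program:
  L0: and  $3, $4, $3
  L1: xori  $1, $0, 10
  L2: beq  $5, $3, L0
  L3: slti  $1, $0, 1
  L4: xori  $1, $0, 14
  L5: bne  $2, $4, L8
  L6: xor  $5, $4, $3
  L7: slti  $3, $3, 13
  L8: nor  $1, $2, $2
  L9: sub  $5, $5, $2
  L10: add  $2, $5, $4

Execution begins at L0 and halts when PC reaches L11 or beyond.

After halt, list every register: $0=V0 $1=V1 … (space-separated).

$0=0 $1=65522 $2=3 $3=0 $4=8 $5=65531

PC=0  and  $3, $4, $3        | $0=0 $1=10 $2=13 $3=0 $4=8 $5=7
PC=1  xori  $1, $0, 10       | $0=0 $1=10 $2=13 $3=0 $4=8 $5=7
PC=2  beq  $5, $3, L0        | $0=0 $1=10 $2=13 $3=0 $4=8 $5=7  [not taken]
PC=3  slti  $1, $0, 1        | $0=0 $1=1 $2=13 $3=0 $4=8 $5=7
PC=4  xori  $1, $0, 14       | $0=0 $1=14 $2=13 $3=0 $4=8 $5=7
PC=5  bne  $2, $4, L8        | $0=0 $1=14 $2=13 $3=0 $4=8 $5=7  [TAKEN]
PC=6  xor  $5, $4, $3        | $0=0 $1=14 $2=13 $3=0 $4=8 $5=8
PC=8  nor  $1, $2, $2        | $0=0 $1=65522 $2=13 $3=0 $4=8 $5=8
PC=9  sub  $5, $5, $2        | $0=0 $1=65522 $2=13 $3=0 $4=8 $5=65531
PC=10 add  $2, $5, $4        | $0=0 $1=65522 $2=3 $3=0 $4=8 $5=65531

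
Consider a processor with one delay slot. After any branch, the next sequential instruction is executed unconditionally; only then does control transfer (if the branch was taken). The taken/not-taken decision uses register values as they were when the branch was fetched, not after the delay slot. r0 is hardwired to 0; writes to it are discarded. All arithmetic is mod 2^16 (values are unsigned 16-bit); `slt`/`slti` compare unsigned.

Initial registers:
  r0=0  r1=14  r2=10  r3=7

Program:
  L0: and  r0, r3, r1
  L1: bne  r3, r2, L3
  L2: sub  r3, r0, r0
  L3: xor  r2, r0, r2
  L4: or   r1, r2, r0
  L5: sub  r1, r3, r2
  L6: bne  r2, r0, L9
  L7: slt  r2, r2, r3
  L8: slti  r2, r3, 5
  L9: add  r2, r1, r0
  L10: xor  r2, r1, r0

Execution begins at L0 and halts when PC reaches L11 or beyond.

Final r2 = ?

  step pc=0: and  r0, r3, r1  regs=(0,14,10,7)
  step pc=1: bne  r3, r2, L3  cond=T  regs=(0,14,10,7)
  step pc=2: sub  r3, r0, r0  regs=(0,14,10,0)
  step pc=3: xor  r2, r0, r2  regs=(0,14,10,0)
  step pc=4: or   r1, r2, r0  regs=(0,10,10,0)
  step pc=5: sub  r1, r3, r2  regs=(0,65526,10,0)
  step pc=6: bne  r2, r0, L9  cond=T  regs=(0,65526,10,0)
  step pc=7: slt  r2, r2, r3  regs=(0,65526,0,0)
  step pc=9: add  r2, r1, r0  regs=(0,65526,65526,0)
  step pc=10: xor  r2, r1, r0  regs=(0,65526,65526,0)

65526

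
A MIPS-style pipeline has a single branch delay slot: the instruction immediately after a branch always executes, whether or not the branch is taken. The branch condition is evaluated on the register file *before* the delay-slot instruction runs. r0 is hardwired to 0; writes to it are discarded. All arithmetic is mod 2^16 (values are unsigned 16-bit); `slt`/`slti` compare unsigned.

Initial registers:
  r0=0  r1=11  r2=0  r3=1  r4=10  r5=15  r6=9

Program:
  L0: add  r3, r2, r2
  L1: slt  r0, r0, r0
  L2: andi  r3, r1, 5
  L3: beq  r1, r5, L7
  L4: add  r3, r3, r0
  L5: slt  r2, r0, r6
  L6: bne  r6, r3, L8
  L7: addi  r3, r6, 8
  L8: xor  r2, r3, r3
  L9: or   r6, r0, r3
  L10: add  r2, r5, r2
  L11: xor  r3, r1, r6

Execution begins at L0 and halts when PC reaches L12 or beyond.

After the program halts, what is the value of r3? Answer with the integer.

  step pc=0: add  r3, r2, r2  regs=(0,11,0,0,10,15,9)
  step pc=1: slt  r0, r0, r0  regs=(0,11,0,0,10,15,9)
  step pc=2: andi  r3, r1, 5  regs=(0,11,0,1,10,15,9)
  step pc=3: beq  r1, r5, L7  cond=F  regs=(0,11,0,1,10,15,9)
  step pc=4: add  r3, r3, r0  regs=(0,11,0,1,10,15,9)
  step pc=5: slt  r2, r0, r6  regs=(0,11,1,1,10,15,9)
  step pc=6: bne  r6, r3, L8  cond=T  regs=(0,11,1,1,10,15,9)
  step pc=7: addi  r3, r6, 8  regs=(0,11,1,17,10,15,9)
  step pc=8: xor  r2, r3, r3  regs=(0,11,0,17,10,15,9)
  step pc=9: or   r6, r0, r3  regs=(0,11,0,17,10,15,17)
  step pc=10: add  r2, r5, r2  regs=(0,11,15,17,10,15,17)
  step pc=11: xor  r3, r1, r6  regs=(0,11,15,26,10,15,17)

26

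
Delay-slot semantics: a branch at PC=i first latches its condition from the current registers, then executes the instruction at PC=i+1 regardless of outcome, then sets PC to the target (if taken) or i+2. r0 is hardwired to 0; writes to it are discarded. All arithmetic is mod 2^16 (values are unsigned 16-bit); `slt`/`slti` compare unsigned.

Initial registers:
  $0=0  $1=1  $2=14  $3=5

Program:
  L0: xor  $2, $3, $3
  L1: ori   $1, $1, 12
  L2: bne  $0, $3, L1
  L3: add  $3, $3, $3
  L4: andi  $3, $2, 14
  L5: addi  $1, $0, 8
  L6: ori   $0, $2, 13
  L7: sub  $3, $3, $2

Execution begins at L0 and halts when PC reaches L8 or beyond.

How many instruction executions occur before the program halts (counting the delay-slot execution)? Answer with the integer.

56

PC=0  xor  $2, $3, $3        | $0=0 $1=1 $2=0 $3=5
PC=1  ori   $1, $1, 12       | $0=0 $1=13 $2=0 $3=5
PC=2  bne  $0, $3, L1        | $0=0 $1=13 $2=0 $3=5  [TAKEN]
PC=3  add  $3, $3, $3        | $0=0 $1=13 $2=0 $3=10
PC=1  ori   $1, $1, 12       | $0=0 $1=13 $2=0 $3=10
PC=2  bne  $0, $3, L1        | $0=0 $1=13 $2=0 $3=10  [TAKEN]
PC=3  add  $3, $3, $3        | $0=0 $1=13 $2=0 $3=20
PC=1  ori   $1, $1, 12       | $0=0 $1=13 $2=0 $3=20
PC=2  bne  $0, $3, L1        | $0=0 $1=13 $2=0 $3=20  [TAKEN]
PC=3  add  $3, $3, $3        | $0=0 $1=13 $2=0 $3=40
PC=1  ori   $1, $1, 12       | $0=0 $1=13 $2=0 $3=40
PC=2  bne  $0, $3, L1        | $0=0 $1=13 $2=0 $3=40  [TAKEN]
PC=3  add  $3, $3, $3        | $0=0 $1=13 $2=0 $3=80
PC=1  ori   $1, $1, 12       | $0=0 $1=13 $2=0 $3=80
PC=2  bne  $0, $3, L1        | $0=0 $1=13 $2=0 $3=80  [TAKEN]
PC=3  add  $3, $3, $3        | $0=0 $1=13 $2=0 $3=160
PC=1  ori   $1, $1, 12       | $0=0 $1=13 $2=0 $3=160
PC=2  bne  $0, $3, L1        | $0=0 $1=13 $2=0 $3=160  [TAKEN]
PC=3  add  $3, $3, $3        | $0=0 $1=13 $2=0 $3=320
PC=1  ori   $1, $1, 12       | $0=0 $1=13 $2=0 $3=320
PC=2  bne  $0, $3, L1        | $0=0 $1=13 $2=0 $3=320  [TAKEN]
PC=3  add  $3, $3, $3        | $0=0 $1=13 $2=0 $3=640
PC=1  ori   $1, $1, 12       | $0=0 $1=13 $2=0 $3=640
PC=2  bne  $0, $3, L1        | $0=0 $1=13 $2=0 $3=640  [TAKEN]
PC=3  add  $3, $3, $3        | $0=0 $1=13 $2=0 $3=1280
PC=1  ori   $1, $1, 12       | $0=0 $1=13 $2=0 $3=1280
PC=2  bne  $0, $3, L1        | $0=0 $1=13 $2=0 $3=1280  [TAKEN]
PC=3  add  $3, $3, $3        | $0=0 $1=13 $2=0 $3=2560
PC=1  ori   $1, $1, 12       | $0=0 $1=13 $2=0 $3=2560
PC=2  bne  $0, $3, L1        | $0=0 $1=13 $2=0 $3=2560  [TAKEN]
PC=3  add  $3, $3, $3        | $0=0 $1=13 $2=0 $3=5120
PC=1  ori   $1, $1, 12       | $0=0 $1=13 $2=0 $3=5120
PC=2  bne  $0, $3, L1        | $0=0 $1=13 $2=0 $3=5120  [TAKEN]
PC=3  add  $3, $3, $3        | $0=0 $1=13 $2=0 $3=10240
PC=1  ori   $1, $1, 12       | $0=0 $1=13 $2=0 $3=10240
PC=2  bne  $0, $3, L1        | $0=0 $1=13 $2=0 $3=10240  [TAKEN]
PC=3  add  $3, $3, $3        | $0=0 $1=13 $2=0 $3=20480
PC=1  ori   $1, $1, 12       | $0=0 $1=13 $2=0 $3=20480
PC=2  bne  $0, $3, L1        | $0=0 $1=13 $2=0 $3=20480  [TAKEN]
PC=3  add  $3, $3, $3        | $0=0 $1=13 $2=0 $3=40960
PC=1  ori   $1, $1, 12       | $0=0 $1=13 $2=0 $3=40960
PC=2  bne  $0, $3, L1        | $0=0 $1=13 $2=0 $3=40960  [TAKEN]
PC=3  add  $3, $3, $3        | $0=0 $1=13 $2=0 $3=16384
PC=1  ori   $1, $1, 12       | $0=0 $1=13 $2=0 $3=16384
PC=2  bne  $0, $3, L1        | $0=0 $1=13 $2=0 $3=16384  [TAKEN]
PC=3  add  $3, $3, $3        | $0=0 $1=13 $2=0 $3=32768
PC=1  ori   $1, $1, 12       | $0=0 $1=13 $2=0 $3=32768
PC=2  bne  $0, $3, L1        | $0=0 $1=13 $2=0 $3=32768  [TAKEN]
PC=3  add  $3, $3, $3        | $0=0 $1=13 $2=0 $3=0
PC=1  ori   $1, $1, 12       | $0=0 $1=13 $2=0 $3=0
PC=2  bne  $0, $3, L1        | $0=0 $1=13 $2=0 $3=0  [not taken]
PC=3  add  $3, $3, $3        | $0=0 $1=13 $2=0 $3=0
PC=4  andi  $3, $2, 14       | $0=0 $1=13 $2=0 $3=0
PC=5  addi  $1, $0, 8        | $0=0 $1=8 $2=0 $3=0
PC=6  ori   $0, $2, 13       | $0=0 $1=8 $2=0 $3=0
PC=7  sub  $3, $3, $2        | $0=0 $1=8 $2=0 $3=0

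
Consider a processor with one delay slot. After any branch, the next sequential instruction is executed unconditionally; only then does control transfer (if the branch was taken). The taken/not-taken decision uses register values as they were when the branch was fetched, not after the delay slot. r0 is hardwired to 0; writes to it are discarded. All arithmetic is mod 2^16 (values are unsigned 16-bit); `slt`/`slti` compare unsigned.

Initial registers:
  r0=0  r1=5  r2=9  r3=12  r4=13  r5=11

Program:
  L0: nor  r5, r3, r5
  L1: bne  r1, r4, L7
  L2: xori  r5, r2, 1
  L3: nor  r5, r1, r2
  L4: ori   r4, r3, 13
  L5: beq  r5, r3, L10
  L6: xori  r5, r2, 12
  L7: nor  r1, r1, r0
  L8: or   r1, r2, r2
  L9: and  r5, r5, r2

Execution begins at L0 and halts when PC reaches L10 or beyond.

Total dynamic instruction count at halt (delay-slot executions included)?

[0] nor  r5, r3, r5  →  {r0:0, r1:5, r2:9, r3:12, r4:13, r5:65520}
[1] bne  r1, r4, L7  →  {r0:0, r1:5, r2:9, r3:12, r4:13, r5:65520}  ⟨branch taken⟩
[2] xori  r5, r2, 1  →  {r0:0, r1:5, r2:9, r3:12, r4:13, r5:8}
[7] nor  r1, r1, r0  →  {r0:0, r1:65530, r2:9, r3:12, r4:13, r5:8}
[8] or   r1, r2, r2  →  {r0:0, r1:9, r2:9, r3:12, r4:13, r5:8}
[9] and  r5, r5, r2  →  {r0:0, r1:9, r2:9, r3:12, r4:13, r5:8}

6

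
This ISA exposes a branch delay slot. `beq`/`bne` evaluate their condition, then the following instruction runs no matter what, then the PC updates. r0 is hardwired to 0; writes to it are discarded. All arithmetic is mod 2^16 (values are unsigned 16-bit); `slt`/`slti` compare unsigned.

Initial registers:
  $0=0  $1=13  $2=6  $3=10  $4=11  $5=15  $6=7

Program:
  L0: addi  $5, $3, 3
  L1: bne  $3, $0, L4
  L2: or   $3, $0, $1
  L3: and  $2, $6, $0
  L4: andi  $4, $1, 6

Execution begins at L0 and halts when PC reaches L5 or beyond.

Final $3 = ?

13

#0 addi  $5, $3, 3 ; 0/13/6/10/11/13/7
#1 bne  $3, $0, L4 ; 0/13/6/10/11/13/7 ; →target
#2 or   $3, $0, $1 ; 0/13/6/13/11/13/7
#4 andi  $4, $1, 6 ; 0/13/6/13/4/13/7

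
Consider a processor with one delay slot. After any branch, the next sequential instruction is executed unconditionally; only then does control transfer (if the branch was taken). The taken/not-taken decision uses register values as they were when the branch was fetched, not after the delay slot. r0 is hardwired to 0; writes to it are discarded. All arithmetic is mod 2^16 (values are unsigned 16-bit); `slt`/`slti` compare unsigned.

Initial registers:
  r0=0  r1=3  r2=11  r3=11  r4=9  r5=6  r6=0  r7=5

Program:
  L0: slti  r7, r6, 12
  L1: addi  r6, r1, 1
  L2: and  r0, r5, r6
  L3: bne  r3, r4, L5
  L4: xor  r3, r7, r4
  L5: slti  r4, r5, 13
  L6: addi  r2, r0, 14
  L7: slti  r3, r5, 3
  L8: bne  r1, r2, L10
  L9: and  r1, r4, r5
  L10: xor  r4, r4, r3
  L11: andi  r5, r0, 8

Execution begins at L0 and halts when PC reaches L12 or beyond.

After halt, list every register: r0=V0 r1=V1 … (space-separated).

r0=0 r1=0 r2=14 r3=0 r4=1 r5=0 r6=4 r7=1

#0 slti  r7, r6, 12 ; 0/3/11/11/9/6/0/1
#1 addi  r6, r1, 1 ; 0/3/11/11/9/6/4/1
#2 and  r0, r5, r6 ; 0/3/11/11/9/6/4/1
#3 bne  r3, r4, L5 ; 0/3/11/11/9/6/4/1 ; →target
#4 xor  r3, r7, r4 ; 0/3/11/8/9/6/4/1
#5 slti  r4, r5, 13 ; 0/3/11/8/1/6/4/1
#6 addi  r2, r0, 14 ; 0/3/14/8/1/6/4/1
#7 slti  r3, r5, 3 ; 0/3/14/0/1/6/4/1
#8 bne  r1, r2, L10 ; 0/3/14/0/1/6/4/1 ; →target
#9 and  r1, r4, r5 ; 0/0/14/0/1/6/4/1
#10 xor  r4, r4, r3 ; 0/0/14/0/1/6/4/1
#11 andi  r5, r0, 8 ; 0/0/14/0/1/0/4/1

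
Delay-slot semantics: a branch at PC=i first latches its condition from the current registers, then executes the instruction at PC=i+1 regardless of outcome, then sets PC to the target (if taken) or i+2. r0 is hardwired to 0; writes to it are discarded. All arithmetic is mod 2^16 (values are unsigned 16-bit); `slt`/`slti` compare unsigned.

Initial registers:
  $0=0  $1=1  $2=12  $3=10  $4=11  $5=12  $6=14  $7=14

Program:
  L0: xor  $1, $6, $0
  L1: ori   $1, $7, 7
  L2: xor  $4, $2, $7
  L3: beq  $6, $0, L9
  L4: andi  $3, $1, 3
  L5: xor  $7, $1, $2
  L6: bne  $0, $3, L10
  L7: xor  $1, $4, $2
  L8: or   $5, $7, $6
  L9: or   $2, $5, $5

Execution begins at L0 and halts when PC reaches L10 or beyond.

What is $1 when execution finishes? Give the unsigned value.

14

PC=0  xor  $1, $6, $0        | $0=0 $1=14 $2=12 $3=10 $4=11 $5=12 $6=14 $7=14
PC=1  ori   $1, $7, 7        | $0=0 $1=15 $2=12 $3=10 $4=11 $5=12 $6=14 $7=14
PC=2  xor  $4, $2, $7        | $0=0 $1=15 $2=12 $3=10 $4=2 $5=12 $6=14 $7=14
PC=3  beq  $6, $0, L9        | $0=0 $1=15 $2=12 $3=10 $4=2 $5=12 $6=14 $7=14  [not taken]
PC=4  andi  $3, $1, 3        | $0=0 $1=15 $2=12 $3=3 $4=2 $5=12 $6=14 $7=14
PC=5  xor  $7, $1, $2        | $0=0 $1=15 $2=12 $3=3 $4=2 $5=12 $6=14 $7=3
PC=6  bne  $0, $3, L10       | $0=0 $1=15 $2=12 $3=3 $4=2 $5=12 $6=14 $7=3  [TAKEN]
PC=7  xor  $1, $4, $2        | $0=0 $1=14 $2=12 $3=3 $4=2 $5=12 $6=14 $7=3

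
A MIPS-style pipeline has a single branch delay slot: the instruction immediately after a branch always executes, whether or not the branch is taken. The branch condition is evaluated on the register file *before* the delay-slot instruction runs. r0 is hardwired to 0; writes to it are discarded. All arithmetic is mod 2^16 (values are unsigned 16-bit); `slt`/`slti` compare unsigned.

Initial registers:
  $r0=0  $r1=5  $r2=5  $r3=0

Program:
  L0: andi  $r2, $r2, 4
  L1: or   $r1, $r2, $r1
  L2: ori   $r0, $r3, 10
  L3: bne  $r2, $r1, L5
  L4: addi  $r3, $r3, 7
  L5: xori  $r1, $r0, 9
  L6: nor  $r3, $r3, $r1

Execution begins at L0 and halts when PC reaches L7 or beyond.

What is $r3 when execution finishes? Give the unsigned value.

65520

[0] andi  $r2, $r2, 4  →  {$r0:0, $r1:5, $r2:4, $r3:0}
[1] or   $r1, $r2, $r1  →  {$r0:0, $r1:5, $r2:4, $r3:0}
[2] ori   $r0, $r3, 10  →  {$r0:0, $r1:5, $r2:4, $r3:0}
[3] bne  $r2, $r1, L5  →  {$r0:0, $r1:5, $r2:4, $r3:0}  ⟨branch taken⟩
[4] addi  $r3, $r3, 7  →  {$r0:0, $r1:5, $r2:4, $r3:7}
[5] xori  $r1, $r0, 9  →  {$r0:0, $r1:9, $r2:4, $r3:7}
[6] nor  $r3, $r3, $r1  →  {$r0:0, $r1:9, $r2:4, $r3:65520}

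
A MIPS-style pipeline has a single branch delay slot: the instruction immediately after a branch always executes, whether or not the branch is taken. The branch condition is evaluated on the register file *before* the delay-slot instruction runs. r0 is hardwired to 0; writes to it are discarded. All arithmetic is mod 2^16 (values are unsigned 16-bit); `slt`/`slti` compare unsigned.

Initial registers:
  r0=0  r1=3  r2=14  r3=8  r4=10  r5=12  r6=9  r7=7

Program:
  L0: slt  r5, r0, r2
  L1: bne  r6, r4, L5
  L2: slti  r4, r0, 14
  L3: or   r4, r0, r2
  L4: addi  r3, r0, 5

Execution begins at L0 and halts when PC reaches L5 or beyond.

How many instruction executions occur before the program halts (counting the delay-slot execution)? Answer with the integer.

3

  step pc=0: slt  r5, r0, r2  regs=(0,3,14,8,10,1,9,7)
  step pc=1: bne  r6, r4, L5  cond=T  regs=(0,3,14,8,10,1,9,7)
  step pc=2: slti  r4, r0, 14  regs=(0,3,14,8,1,1,9,7)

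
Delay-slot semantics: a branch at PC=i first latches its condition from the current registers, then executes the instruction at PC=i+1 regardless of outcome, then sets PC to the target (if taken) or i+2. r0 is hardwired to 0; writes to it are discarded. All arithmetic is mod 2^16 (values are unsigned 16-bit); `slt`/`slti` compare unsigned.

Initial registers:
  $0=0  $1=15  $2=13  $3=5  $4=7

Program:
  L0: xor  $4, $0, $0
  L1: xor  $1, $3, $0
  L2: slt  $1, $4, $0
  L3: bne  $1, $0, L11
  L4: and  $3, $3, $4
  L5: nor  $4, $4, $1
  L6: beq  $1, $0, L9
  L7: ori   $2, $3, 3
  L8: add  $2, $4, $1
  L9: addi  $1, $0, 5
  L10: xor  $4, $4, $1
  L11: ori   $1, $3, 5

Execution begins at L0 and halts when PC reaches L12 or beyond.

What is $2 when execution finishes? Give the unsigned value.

  step pc=0: xor  $4, $0, $0  regs=(0,15,13,5,0)
  step pc=1: xor  $1, $3, $0  regs=(0,5,13,5,0)
  step pc=2: slt  $1, $4, $0  regs=(0,0,13,5,0)
  step pc=3: bne  $1, $0, L11  cond=F  regs=(0,0,13,5,0)
  step pc=4: and  $3, $3, $4  regs=(0,0,13,0,0)
  step pc=5: nor  $4, $4, $1  regs=(0,0,13,0,65535)
  step pc=6: beq  $1, $0, L9  cond=T  regs=(0,0,13,0,65535)
  step pc=7: ori   $2, $3, 3  regs=(0,0,3,0,65535)
  step pc=9: addi  $1, $0, 5  regs=(0,5,3,0,65535)
  step pc=10: xor  $4, $4, $1  regs=(0,5,3,0,65530)
  step pc=11: ori   $1, $3, 5  regs=(0,5,3,0,65530)

3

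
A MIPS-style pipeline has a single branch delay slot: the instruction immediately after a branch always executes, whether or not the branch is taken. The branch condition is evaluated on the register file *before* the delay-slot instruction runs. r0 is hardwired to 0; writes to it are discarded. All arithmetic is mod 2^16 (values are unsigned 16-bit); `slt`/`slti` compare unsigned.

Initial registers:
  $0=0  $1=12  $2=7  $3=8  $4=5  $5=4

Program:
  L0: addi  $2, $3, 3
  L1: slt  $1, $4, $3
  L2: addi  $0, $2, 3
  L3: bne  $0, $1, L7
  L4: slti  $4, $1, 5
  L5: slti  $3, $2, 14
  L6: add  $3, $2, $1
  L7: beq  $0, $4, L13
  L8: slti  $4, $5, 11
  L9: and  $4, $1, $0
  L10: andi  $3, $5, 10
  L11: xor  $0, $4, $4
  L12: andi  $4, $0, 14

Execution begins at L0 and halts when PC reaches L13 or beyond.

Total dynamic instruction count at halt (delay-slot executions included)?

11

#0 addi  $2, $3, 3 ; 0/12/11/8/5/4
#1 slt  $1, $4, $3 ; 0/1/11/8/5/4
#2 addi  $0, $2, 3 ; 0/1/11/8/5/4
#3 bne  $0, $1, L7 ; 0/1/11/8/5/4 ; →target
#4 slti  $4, $1, 5 ; 0/1/11/8/1/4
#7 beq  $0, $4, L13 ; 0/1/11/8/1/4 ; →fallthru
#8 slti  $4, $5, 11 ; 0/1/11/8/1/4
#9 and  $4, $1, $0 ; 0/1/11/8/0/4
#10 andi  $3, $5, 10 ; 0/1/11/0/0/4
#11 xor  $0, $4, $4 ; 0/1/11/0/0/4
#12 andi  $4, $0, 14 ; 0/1/11/0/0/4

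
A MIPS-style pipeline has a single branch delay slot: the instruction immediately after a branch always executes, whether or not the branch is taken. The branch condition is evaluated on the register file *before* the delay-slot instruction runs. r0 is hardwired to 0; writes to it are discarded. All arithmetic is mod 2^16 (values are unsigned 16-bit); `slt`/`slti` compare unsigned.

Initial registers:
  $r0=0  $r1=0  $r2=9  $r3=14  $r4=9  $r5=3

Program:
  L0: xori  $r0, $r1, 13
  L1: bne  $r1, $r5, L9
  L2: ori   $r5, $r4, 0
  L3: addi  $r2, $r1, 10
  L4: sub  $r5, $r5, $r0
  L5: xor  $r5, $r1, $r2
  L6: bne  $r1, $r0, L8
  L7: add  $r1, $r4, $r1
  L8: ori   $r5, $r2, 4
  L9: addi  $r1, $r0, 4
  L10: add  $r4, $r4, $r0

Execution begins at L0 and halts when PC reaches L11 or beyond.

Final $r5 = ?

9

  step pc=0: xori  $r0, $r1, 13  regs=(0,0,9,14,9,3)
  step pc=1: bne  $r1, $r5, L9  cond=T  regs=(0,0,9,14,9,3)
  step pc=2: ori   $r5, $r4, 0  regs=(0,0,9,14,9,9)
  step pc=9: addi  $r1, $r0, 4  regs=(0,4,9,14,9,9)
  step pc=10: add  $r4, $r4, $r0  regs=(0,4,9,14,9,9)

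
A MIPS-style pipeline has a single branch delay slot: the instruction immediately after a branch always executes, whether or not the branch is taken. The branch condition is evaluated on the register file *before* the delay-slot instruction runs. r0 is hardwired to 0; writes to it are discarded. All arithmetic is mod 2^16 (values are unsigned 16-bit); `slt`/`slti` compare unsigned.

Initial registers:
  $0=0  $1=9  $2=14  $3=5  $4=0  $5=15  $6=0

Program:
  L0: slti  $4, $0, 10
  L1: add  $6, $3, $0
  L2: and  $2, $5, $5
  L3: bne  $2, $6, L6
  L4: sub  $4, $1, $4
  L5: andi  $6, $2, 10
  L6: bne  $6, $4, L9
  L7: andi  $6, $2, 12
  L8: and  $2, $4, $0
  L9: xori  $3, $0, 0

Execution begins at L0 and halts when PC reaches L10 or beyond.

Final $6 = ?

12

#0 slti  $4, $0, 10 ; 0/9/14/5/1/15/0
#1 add  $6, $3, $0 ; 0/9/14/5/1/15/5
#2 and  $2, $5, $5 ; 0/9/15/5/1/15/5
#3 bne  $2, $6, L6 ; 0/9/15/5/1/15/5 ; →target
#4 sub  $4, $1, $4 ; 0/9/15/5/8/15/5
#6 bne  $6, $4, L9 ; 0/9/15/5/8/15/5 ; →target
#7 andi  $6, $2, 12 ; 0/9/15/5/8/15/12
#9 xori  $3, $0, 0 ; 0/9/15/0/8/15/12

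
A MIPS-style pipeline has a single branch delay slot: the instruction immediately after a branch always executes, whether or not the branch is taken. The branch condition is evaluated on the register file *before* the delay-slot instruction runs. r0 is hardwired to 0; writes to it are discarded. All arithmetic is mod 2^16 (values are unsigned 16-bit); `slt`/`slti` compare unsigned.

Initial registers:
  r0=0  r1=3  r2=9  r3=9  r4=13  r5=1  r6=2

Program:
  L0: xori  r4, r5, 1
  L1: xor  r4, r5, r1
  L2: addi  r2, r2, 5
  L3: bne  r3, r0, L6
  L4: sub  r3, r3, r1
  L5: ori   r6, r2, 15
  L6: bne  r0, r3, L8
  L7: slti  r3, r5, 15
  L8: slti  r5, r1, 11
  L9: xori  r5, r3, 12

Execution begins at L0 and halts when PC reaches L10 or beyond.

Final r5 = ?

  step pc=0: xori  r4, r5, 1  regs=(0,3,9,9,0,1,2)
  step pc=1: xor  r4, r5, r1  regs=(0,3,9,9,2,1,2)
  step pc=2: addi  r2, r2, 5  regs=(0,3,14,9,2,1,2)
  step pc=3: bne  r3, r0, L6  cond=T  regs=(0,3,14,9,2,1,2)
  step pc=4: sub  r3, r3, r1  regs=(0,3,14,6,2,1,2)
  step pc=6: bne  r0, r3, L8  cond=T  regs=(0,3,14,6,2,1,2)
  step pc=7: slti  r3, r5, 15  regs=(0,3,14,1,2,1,2)
  step pc=8: slti  r5, r1, 11  regs=(0,3,14,1,2,1,2)
  step pc=9: xori  r5, r3, 12  regs=(0,3,14,1,2,13,2)

13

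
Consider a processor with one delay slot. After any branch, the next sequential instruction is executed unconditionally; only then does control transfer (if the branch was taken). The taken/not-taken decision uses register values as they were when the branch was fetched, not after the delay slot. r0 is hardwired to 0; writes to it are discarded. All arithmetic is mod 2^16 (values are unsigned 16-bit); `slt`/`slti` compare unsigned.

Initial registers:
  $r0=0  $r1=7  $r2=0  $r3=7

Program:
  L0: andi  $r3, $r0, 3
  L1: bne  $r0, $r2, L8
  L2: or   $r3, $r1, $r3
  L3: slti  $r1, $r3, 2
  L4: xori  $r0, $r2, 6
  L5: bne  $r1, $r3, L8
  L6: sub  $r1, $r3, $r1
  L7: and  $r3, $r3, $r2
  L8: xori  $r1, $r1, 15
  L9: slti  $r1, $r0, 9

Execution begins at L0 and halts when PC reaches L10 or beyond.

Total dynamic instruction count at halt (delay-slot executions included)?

9

[0] andi  $r3, $r0, 3  →  {$r0:0, $r1:7, $r2:0, $r3:0}
[1] bne  $r0, $r2, L8  →  {$r0:0, $r1:7, $r2:0, $r3:0}  ⟨branch fallthrough⟩
[2] or   $r3, $r1, $r3  →  {$r0:0, $r1:7, $r2:0, $r3:7}
[3] slti  $r1, $r3, 2  →  {$r0:0, $r1:0, $r2:0, $r3:7}
[4] xori  $r0, $r2, 6  →  {$r0:0, $r1:0, $r2:0, $r3:7}
[5] bne  $r1, $r3, L8  →  {$r0:0, $r1:0, $r2:0, $r3:7}  ⟨branch taken⟩
[6] sub  $r1, $r3, $r1  →  {$r0:0, $r1:7, $r2:0, $r3:7}
[8] xori  $r1, $r1, 15  →  {$r0:0, $r1:8, $r2:0, $r3:7}
[9] slti  $r1, $r0, 9  →  {$r0:0, $r1:1, $r2:0, $r3:7}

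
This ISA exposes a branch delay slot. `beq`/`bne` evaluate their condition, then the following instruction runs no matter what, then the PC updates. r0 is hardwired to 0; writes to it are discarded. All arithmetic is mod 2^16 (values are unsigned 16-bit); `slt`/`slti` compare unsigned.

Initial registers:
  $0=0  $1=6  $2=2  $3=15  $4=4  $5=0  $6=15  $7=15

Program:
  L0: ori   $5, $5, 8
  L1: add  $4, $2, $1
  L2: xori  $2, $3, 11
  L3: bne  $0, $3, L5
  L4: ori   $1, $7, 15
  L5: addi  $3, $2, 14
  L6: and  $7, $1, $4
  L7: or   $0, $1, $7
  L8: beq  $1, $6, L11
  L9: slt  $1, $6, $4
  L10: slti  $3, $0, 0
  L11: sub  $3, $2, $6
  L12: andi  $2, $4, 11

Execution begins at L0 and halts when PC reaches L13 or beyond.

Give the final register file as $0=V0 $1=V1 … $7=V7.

PC=0  ori   $5, $5, 8        | $0=0 $1=6 $2=2 $3=15 $4=4 $5=8 $6=15 $7=15
PC=1  add  $4, $2, $1        | $0=0 $1=6 $2=2 $3=15 $4=8 $5=8 $6=15 $7=15
PC=2  xori  $2, $3, 11       | $0=0 $1=6 $2=4 $3=15 $4=8 $5=8 $6=15 $7=15
PC=3  bne  $0, $3, L5        | $0=0 $1=6 $2=4 $3=15 $4=8 $5=8 $6=15 $7=15  [TAKEN]
PC=4  ori   $1, $7, 15       | $0=0 $1=15 $2=4 $3=15 $4=8 $5=8 $6=15 $7=15
PC=5  addi  $3, $2, 14       | $0=0 $1=15 $2=4 $3=18 $4=8 $5=8 $6=15 $7=15
PC=6  and  $7, $1, $4        | $0=0 $1=15 $2=4 $3=18 $4=8 $5=8 $6=15 $7=8
PC=7  or   $0, $1, $7        | $0=0 $1=15 $2=4 $3=18 $4=8 $5=8 $6=15 $7=8
PC=8  beq  $1, $6, L11       | $0=0 $1=15 $2=4 $3=18 $4=8 $5=8 $6=15 $7=8  [TAKEN]
PC=9  slt  $1, $6, $4        | $0=0 $1=0 $2=4 $3=18 $4=8 $5=8 $6=15 $7=8
PC=11 sub  $3, $2, $6        | $0=0 $1=0 $2=4 $3=65525 $4=8 $5=8 $6=15 $7=8
PC=12 andi  $2, $4, 11       | $0=0 $1=0 $2=8 $3=65525 $4=8 $5=8 $6=15 $7=8

$0=0 $1=0 $2=8 $3=65525 $4=8 $5=8 $6=15 $7=8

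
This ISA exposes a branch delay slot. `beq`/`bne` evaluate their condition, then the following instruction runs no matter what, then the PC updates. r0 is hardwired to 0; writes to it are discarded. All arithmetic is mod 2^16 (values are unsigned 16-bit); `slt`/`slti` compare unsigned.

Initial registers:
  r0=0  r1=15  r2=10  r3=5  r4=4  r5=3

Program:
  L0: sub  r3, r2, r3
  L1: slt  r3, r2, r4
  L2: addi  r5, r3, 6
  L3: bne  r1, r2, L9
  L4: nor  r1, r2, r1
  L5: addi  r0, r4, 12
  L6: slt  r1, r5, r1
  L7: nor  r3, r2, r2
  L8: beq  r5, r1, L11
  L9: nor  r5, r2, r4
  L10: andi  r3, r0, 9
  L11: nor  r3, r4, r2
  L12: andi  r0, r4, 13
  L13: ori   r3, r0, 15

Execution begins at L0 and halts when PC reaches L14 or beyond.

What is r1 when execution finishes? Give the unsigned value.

  step pc=0: sub  r3, r2, r3  regs=(0,15,10,5,4,3)
  step pc=1: slt  r3, r2, r4  regs=(0,15,10,0,4,3)
  step pc=2: addi  r5, r3, 6  regs=(0,15,10,0,4,6)
  step pc=3: bne  r1, r2, L9  cond=T  regs=(0,15,10,0,4,6)
  step pc=4: nor  r1, r2, r1  regs=(0,65520,10,0,4,6)
  step pc=9: nor  r5, r2, r4  regs=(0,65520,10,0,4,65521)
  step pc=10: andi  r3, r0, 9  regs=(0,65520,10,0,4,65521)
  step pc=11: nor  r3, r4, r2  regs=(0,65520,10,65521,4,65521)
  step pc=12: andi  r0, r4, 13  regs=(0,65520,10,65521,4,65521)
  step pc=13: ori   r3, r0, 15  regs=(0,65520,10,15,4,65521)

65520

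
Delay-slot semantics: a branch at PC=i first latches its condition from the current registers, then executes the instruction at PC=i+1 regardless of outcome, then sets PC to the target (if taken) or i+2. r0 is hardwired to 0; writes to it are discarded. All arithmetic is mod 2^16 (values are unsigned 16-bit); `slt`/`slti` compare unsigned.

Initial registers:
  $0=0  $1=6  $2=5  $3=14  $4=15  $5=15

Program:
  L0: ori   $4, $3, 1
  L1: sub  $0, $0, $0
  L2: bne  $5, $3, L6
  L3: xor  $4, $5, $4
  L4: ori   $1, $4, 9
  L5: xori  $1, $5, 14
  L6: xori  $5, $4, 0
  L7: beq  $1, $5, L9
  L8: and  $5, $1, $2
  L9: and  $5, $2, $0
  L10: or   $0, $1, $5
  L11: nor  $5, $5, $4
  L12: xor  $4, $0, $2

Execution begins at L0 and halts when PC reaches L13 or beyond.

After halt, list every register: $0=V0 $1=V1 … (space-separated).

PC=0  ori   $4, $3, 1        | $0=0 $1=6 $2=5 $3=14 $4=15 $5=15
PC=1  sub  $0, $0, $0        | $0=0 $1=6 $2=5 $3=14 $4=15 $5=15
PC=2  bne  $5, $3, L6        | $0=0 $1=6 $2=5 $3=14 $4=15 $5=15  [TAKEN]
PC=3  xor  $4, $5, $4        | $0=0 $1=6 $2=5 $3=14 $4=0 $5=15
PC=6  xori  $5, $4, 0        | $0=0 $1=6 $2=5 $3=14 $4=0 $5=0
PC=7  beq  $1, $5, L9        | $0=0 $1=6 $2=5 $3=14 $4=0 $5=0  [not taken]
PC=8  and  $5, $1, $2        | $0=0 $1=6 $2=5 $3=14 $4=0 $5=4
PC=9  and  $5, $2, $0        | $0=0 $1=6 $2=5 $3=14 $4=0 $5=0
PC=10 or   $0, $1, $5        | $0=0 $1=6 $2=5 $3=14 $4=0 $5=0
PC=11 nor  $5, $5, $4        | $0=0 $1=6 $2=5 $3=14 $4=0 $5=65535
PC=12 xor  $4, $0, $2        | $0=0 $1=6 $2=5 $3=14 $4=5 $5=65535

$0=0 $1=6 $2=5 $3=14 $4=5 $5=65535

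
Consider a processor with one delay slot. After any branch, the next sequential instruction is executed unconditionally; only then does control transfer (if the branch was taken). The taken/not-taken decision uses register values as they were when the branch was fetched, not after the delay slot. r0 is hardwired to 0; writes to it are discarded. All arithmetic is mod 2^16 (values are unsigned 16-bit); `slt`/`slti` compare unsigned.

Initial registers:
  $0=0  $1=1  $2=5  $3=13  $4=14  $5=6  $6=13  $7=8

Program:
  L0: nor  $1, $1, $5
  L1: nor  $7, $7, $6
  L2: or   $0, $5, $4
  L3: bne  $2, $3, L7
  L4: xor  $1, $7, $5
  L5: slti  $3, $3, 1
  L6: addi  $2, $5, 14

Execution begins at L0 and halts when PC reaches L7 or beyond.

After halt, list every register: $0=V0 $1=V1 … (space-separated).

$0=0 $1=65524 $2=5 $3=13 $4=14 $5=6 $6=13 $7=65522

[0] nor  $1, $1, $5  →  {$0:0, $1:65528, $2:5, $3:13, $4:14, $5:6, $6:13, $7:8}
[1] nor  $7, $7, $6  →  {$0:0, $1:65528, $2:5, $3:13, $4:14, $5:6, $6:13, $7:65522}
[2] or   $0, $5, $4  →  {$0:0, $1:65528, $2:5, $3:13, $4:14, $5:6, $6:13, $7:65522}
[3] bne  $2, $3, L7  →  {$0:0, $1:65528, $2:5, $3:13, $4:14, $5:6, $6:13, $7:65522}  ⟨branch taken⟩
[4] xor  $1, $7, $5  →  {$0:0, $1:65524, $2:5, $3:13, $4:14, $5:6, $6:13, $7:65522}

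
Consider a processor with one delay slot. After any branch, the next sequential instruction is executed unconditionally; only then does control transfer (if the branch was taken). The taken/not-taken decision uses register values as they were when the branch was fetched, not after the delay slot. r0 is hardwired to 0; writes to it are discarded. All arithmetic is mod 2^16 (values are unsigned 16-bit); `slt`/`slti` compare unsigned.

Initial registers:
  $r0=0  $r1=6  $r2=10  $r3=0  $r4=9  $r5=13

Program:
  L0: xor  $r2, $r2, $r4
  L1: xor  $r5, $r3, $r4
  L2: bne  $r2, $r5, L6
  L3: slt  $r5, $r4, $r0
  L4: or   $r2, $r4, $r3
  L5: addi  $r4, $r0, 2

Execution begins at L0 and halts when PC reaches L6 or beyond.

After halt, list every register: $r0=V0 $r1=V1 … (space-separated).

  step pc=0: xor  $r2, $r2, $r4  regs=(0,6,3,0,9,13)
  step pc=1: xor  $r5, $r3, $r4  regs=(0,6,3,0,9,9)
  step pc=2: bne  $r2, $r5, L6  cond=T  regs=(0,6,3,0,9,9)
  step pc=3: slt  $r5, $r4, $r0  regs=(0,6,3,0,9,0)

$r0=0 $r1=6 $r2=3 $r3=0 $r4=9 $r5=0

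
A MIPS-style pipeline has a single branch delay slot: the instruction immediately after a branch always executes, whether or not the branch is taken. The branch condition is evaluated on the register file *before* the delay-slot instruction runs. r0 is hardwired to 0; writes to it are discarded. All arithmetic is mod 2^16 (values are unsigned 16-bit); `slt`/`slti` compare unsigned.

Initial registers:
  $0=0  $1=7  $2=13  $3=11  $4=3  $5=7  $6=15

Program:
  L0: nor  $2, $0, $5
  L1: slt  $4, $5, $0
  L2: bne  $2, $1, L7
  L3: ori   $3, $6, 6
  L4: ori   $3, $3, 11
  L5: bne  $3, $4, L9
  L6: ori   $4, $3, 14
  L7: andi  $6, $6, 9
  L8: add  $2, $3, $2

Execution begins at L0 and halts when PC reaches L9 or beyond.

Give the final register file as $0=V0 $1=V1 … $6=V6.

$0=0 $1=7 $2=7 $3=15 $4=0 $5=7 $6=9

[0] nor  $2, $0, $5  →  {$0:0, $1:7, $2:65528, $3:11, $4:3, $5:7, $6:15}
[1] slt  $4, $5, $0  →  {$0:0, $1:7, $2:65528, $3:11, $4:0, $5:7, $6:15}
[2] bne  $2, $1, L7  →  {$0:0, $1:7, $2:65528, $3:11, $4:0, $5:7, $6:15}  ⟨branch taken⟩
[3] ori   $3, $6, 6  →  {$0:0, $1:7, $2:65528, $3:15, $4:0, $5:7, $6:15}
[7] andi  $6, $6, 9  →  {$0:0, $1:7, $2:65528, $3:15, $4:0, $5:7, $6:9}
[8] add  $2, $3, $2  →  {$0:0, $1:7, $2:7, $3:15, $4:0, $5:7, $6:9}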